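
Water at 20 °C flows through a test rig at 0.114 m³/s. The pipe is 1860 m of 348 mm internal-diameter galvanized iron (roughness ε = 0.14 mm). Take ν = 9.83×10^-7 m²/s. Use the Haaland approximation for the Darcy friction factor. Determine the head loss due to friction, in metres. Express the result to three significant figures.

V = 4Q/(πD²) = 4·0.114/(π·0.348²) = 1.199 m/s
Re = VD/ν = 1.199·0.348/9.83×10^-7 = 4.24×10^5 → turbulent
ε/D = 0.14/348 = 4.02×10^-4
Haaland: f = 0.01708
h_f = f(L/D)V²/(2g) = 0.01708·(1860/0.348)·1.199²/(2·9.81) = 6.684 m

h_f ≈ 6.68 m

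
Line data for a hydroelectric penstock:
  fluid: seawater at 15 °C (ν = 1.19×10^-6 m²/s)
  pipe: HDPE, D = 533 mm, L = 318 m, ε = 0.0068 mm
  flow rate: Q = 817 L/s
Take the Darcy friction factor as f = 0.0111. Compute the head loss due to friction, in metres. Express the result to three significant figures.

V = 4Q/(πD²) = 4·0.817/(π·0.533²) = 3.662 m/s
h_f = f(L/D)V²/(2g) = 0.01110·(318/0.533)·3.662²/(2·9.81) = 4.526 m

h_f ≈ 4.53 m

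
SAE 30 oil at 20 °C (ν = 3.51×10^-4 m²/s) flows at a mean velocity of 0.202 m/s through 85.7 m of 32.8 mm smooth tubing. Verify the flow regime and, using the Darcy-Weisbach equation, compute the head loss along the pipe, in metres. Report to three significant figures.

Re = VD/ν = 0.202·0.03280/3.51×10^-4 = 18.9 → laminar (Re < 2300)
f = 64/Re = 3.390
h_f = f(L/D)V²/(2g) = 3.390·(85.7/0.03280)·0.202²/(2·9.81) = 18.42 m

h_f ≈ 18.4 m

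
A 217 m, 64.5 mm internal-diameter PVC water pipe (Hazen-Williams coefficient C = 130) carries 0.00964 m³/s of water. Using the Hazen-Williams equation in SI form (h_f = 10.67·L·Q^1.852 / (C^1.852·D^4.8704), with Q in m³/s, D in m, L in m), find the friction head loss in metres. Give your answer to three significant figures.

h_f = 10.67·217·0.00964^1.852 / (130^1.852·0.0645^4.8704) = 32.66 m

h_f ≈ 32.7 m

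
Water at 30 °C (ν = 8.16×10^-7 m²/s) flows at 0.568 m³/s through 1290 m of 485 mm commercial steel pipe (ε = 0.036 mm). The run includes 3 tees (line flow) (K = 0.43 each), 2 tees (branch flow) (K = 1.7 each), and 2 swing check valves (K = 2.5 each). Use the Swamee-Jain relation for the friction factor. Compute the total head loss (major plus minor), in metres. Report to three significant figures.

V = 4Q/(πD²) = 3.075 m/s; V²/2g = 0.4818 m
Re = 1.83×10^6, ε/D = 7.42×10^-5 → f = 0.01247 (Swamee-Jain)
Major: h_f = f(L/D)·V²/2g = 0.01247·2660·0.4818 = 15.98 m
Minor: ΣK = 9.69; h_m = ΣK·V²/2g = 4.668 m
Total H_L = 15.98 + 4.668 = 20.65 m

H_L ≈ 20.7 m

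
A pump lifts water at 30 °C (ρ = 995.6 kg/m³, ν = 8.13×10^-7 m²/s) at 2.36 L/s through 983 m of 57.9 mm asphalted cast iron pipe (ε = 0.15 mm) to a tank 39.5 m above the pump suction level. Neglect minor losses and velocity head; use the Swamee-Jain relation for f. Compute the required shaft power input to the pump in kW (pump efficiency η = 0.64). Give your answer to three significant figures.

P_shaft ≈ 2.11 kW

V = 4Q/(πD²) = 0.8963 m/s; Re = 6.38×10^4; ε/D = 0.00259; f = 0.02755
h_f = f(L/D)V²/2g = 19.15 m
Total head H = z + h_f = 39.5 + 19.15 = 58.65 m
P_hyd = ρgQH = 995.6·9.81·0.00236·58.65 = 1.352 kW
P_shaft = P_hyd/η = 1.352/0.64 = 2.112 kW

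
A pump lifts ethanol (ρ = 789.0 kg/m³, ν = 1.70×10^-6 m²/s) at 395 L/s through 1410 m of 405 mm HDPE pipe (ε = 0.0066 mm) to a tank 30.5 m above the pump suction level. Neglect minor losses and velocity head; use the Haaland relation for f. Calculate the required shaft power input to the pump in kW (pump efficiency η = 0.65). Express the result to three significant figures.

P_shaft ≈ 241 kW

V = 4Q/(πD²) = 3.066 m/s; Re = 7.30×10^5; ε/D = 1.63×10^-5; f = 0.01247
h_f = f(L/D)V²/2g = 20.80 m
Total head H = z + h_f = 30.5 + 20.80 = 51.30 m
P_hyd = ρgQH = 789.0·9.81·0.395·51.30 = 156.8 kW
P_shaft = P_hyd/η = 156.8/0.65 = 241.3 kW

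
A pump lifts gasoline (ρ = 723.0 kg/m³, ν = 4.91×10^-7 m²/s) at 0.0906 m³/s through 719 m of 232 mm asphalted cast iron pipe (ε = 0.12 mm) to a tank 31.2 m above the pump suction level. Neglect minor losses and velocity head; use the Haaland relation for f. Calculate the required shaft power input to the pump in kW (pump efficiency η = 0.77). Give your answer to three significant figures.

P_shaft ≈ 36.5 kW

V = 4Q/(πD²) = 2.143 m/s; Re = 1.01×10^6; ε/D = 5.17×10^-4; f = 0.01728
h_f = f(L/D)V²/2g = 12.54 m
Total head H = z + h_f = 31.2 + 12.54 = 43.74 m
P_hyd = ρgQH = 723.0·9.81·0.0906·43.74 = 28.11 kW
P_shaft = P_hyd/η = 28.11/0.77 = 36.50 kW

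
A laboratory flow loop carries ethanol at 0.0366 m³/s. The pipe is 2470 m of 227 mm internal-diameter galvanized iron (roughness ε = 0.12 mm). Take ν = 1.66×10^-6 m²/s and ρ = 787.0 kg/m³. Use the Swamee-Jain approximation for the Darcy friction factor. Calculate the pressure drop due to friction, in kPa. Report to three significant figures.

V = 4Q/(πD²) = 4·0.0366/(π·0.227²) = 0.9044 m/s
Re = VD/ν = 0.9044·0.227/1.66×10^-6 = 1.24×10^5 → turbulent
ε/D = 0.12/227 = 5.29×10^-4
Swamee-Jain: f = 0.02002
h_f = f(L/D)V²/(2g) = 0.02002·(2470/0.227)·0.9044²/(2·9.81) = 9.082 m
Δp = ρg·h_f = 787.0·9.81·9.082 = 70.12 kPa

Δp ≈ 70.1 kPa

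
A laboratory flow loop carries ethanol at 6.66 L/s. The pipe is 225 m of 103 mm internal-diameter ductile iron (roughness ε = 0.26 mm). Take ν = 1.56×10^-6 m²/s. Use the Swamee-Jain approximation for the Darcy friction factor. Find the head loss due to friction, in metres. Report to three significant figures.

h_f ≈ 1.98 m

V = 4Q/(πD²) = 4·0.00666/(π·0.103²) = 0.7993 m/s
Re = VD/ν = 0.7993·0.103/1.56×10^-6 = 5.28×10^4 → turbulent
ε/D = 0.26/103 = 0.00252
Swamee-Jain: f = 0.02782
h_f = f(L/D)V²/(2g) = 0.02782·(225/0.103)·0.7993²/(2·9.81) = 1.979 m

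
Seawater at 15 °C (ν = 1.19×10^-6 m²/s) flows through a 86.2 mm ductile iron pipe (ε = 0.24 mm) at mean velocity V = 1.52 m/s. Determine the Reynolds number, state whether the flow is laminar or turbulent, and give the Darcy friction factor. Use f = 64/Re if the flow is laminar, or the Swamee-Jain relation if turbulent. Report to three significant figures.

Re ≈ 1.10×10^5; turbulent; f ≈ 0.0271

Re = VD/ν = 1.520·0.0862/1.19×10^-6 = 1.10×10^5
Re > 4000 → turbulent; ε/D = 0.00278
Swamee-Jain: f = 0.02711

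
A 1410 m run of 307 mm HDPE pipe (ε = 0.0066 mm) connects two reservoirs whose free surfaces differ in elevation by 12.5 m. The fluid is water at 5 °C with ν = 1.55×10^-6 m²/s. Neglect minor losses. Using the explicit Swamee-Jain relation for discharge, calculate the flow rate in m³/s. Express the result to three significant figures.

Swamee-Jain (Type II): Q = -0.965·√(gD⁵h_f/L)·ln[ε/(3.7D) + √(3.17ν²L/(gD³h_f))]
√(gD⁵h_f/L) = √(9.81·0.307⁵·12.5/1410) = 0.01540
ε/(3.7D) = 5.81×10^-6; √(3.17ν²L/(gD³h_f)) = 5.50×10^-5
Q = -0.965·0.01540·ln(6.082×10^-5) = 0.1443 m³/s
Check: V = 1.95 m/s, Re = 3.86×10^5, f = 0.01401, h_f = 12.5 m ≈ 12.5 m ✓

Q ≈ 0.144 m³/s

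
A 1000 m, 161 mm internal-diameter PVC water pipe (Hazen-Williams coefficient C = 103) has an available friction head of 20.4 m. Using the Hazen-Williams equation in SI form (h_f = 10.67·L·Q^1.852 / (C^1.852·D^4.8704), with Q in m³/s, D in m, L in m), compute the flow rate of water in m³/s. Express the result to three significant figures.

Q ≈ 0.0288 m³/s

Rearranging: Q = [h_f·C^1.852·D^4.8704 / (10.67·L)]^(1/1.852)
Q = [20.4·103^1.852·0.161^4.8704 / (10.67·1000)]^0.540 = 0.02878 m³/s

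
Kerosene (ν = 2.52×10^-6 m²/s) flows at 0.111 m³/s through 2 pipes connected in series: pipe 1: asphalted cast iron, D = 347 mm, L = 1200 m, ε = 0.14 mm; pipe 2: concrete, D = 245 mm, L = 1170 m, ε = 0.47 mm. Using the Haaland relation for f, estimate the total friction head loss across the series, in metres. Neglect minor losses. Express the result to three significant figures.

Pipe 1: V = 1.174 m/s, Re = 1.62×10^5, ε/D = 4.03×10^-4, f = 0.01852, h_1 = f(L/D)V²/2g = 4.496 m
Pipe 2: V = 2.355 m/s, Re = 2.29×10^5, ε/D = 0.00192, f = 0.02392, h_2 = f(L/D)V²/2g = 32.27 m
Series → Q common, losses add: H = Σh = 36.77 m

H ≈ 36.8 m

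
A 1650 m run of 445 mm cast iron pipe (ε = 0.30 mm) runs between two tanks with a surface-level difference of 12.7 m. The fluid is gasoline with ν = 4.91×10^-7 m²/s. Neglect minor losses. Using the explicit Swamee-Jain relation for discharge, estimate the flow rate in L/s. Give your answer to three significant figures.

Q ≈ 300 L/s

Swamee-Jain (Type II): Q = -0.965·√(gD⁵h_f/L)·ln[ε/(3.7D) + √(3.17ν²L/(gD³h_f))]
√(gD⁵h_f/L) = √(9.81·0.445⁵·12.7/1650) = 0.03630
ε/(3.7D) = 1.82×10^-4; √(3.17ν²L/(gD³h_f)) = 1.07×10^-5
Q = -0.965·0.03630·ln(1.929×10^-4) = 0.2996 m³/s
Check: V = 1.93 m/s, Re = 1.75×10^6, f = 0.01819, h_f = 12.8 m ≈ 12.7 m ✓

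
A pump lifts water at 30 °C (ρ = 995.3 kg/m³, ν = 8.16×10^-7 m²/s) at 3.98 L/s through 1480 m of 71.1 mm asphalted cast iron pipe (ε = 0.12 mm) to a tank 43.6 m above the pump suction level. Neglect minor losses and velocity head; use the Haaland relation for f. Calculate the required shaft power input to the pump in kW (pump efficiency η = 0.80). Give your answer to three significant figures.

V = 4Q/(πD²) = 1.002 m/s; Re = 8.73×10^4; ε/D = 0.00169; f = 0.02434
h_f = f(L/D)V²/2g = 25.95 m
Total head H = z + h_f = 43.6 + 25.95 = 69.55 m
P_hyd = ρgQH = 995.3·9.81·0.00398·69.55 = 2.703 kW
P_shaft = P_hyd/η = 2.703/0.80 = 3.378 kW

P_shaft ≈ 3.38 kW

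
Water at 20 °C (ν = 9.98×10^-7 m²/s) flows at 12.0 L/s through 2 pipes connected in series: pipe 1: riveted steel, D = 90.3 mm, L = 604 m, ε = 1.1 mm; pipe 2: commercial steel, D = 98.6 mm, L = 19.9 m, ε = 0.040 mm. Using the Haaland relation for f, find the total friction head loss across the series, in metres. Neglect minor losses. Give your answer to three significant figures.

Pipe 1: V = 1.874 m/s, Re = 1.70×10^5, ε/D = 0.0122, f = 0.04094, h_1 = f(L/D)V²/2g = 49.01 m
Pipe 2: V = 1.572 m/s, Re = 1.55×10^5, ε/D = 4.06×10^-4, f = 0.01861, h_2 = f(L/D)V²/2g = 0.4728 m
Series → Q common, losses add: H = Σh = 49.48 m

H ≈ 49.5 m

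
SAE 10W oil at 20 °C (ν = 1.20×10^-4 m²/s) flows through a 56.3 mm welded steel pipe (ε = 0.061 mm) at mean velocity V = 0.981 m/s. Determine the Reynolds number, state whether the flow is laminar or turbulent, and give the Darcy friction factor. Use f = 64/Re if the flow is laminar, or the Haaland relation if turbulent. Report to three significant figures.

Re = VD/ν = 0.9810·0.0563/1.20×10^-4 = 460
Re < 2300 → laminar → f = 64/Re = 0.1391

Re ≈ 460; laminar; f = 64/Re ≈ 0.139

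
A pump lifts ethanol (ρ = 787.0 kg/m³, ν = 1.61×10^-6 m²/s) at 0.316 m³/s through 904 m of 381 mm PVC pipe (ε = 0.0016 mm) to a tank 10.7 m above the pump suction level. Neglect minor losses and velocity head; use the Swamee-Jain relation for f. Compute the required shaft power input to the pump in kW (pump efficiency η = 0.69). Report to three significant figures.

P_shaft ≈ 79.1 kW

V = 4Q/(πD²) = 2.772 m/s; Re = 6.56×10^5; ε/D = 4.20×10^-6; f = 0.01256
h_f = f(L/D)V²/2g = 11.67 m
Total head H = z + h_f = 10.7 + 11.67 = 22.37 m
P_hyd = ρgQH = 787.0·9.81·0.316·22.37 = 54.57 kW
P_shaft = P_hyd/η = 54.57/0.69 = 79.09 kW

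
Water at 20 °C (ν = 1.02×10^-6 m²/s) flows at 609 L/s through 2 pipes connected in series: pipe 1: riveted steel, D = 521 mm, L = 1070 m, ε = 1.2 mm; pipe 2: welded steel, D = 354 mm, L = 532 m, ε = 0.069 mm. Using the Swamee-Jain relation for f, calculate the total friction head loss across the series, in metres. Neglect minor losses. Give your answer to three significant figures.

Pipe 1: V = 2.857 m/s, Re = 1.46×10^6, ε/D = 0.00230, f = 0.02450, h_1 = f(L/D)V²/2g = 20.92 m
Pipe 2: V = 6.188 m/s, Re = 2.15×10^6, ε/D = 1.95×10^-4, f = 0.01422, h_2 = f(L/D)V²/2g = 41.71 m
Series → Q common, losses add: H = Σh = 62.63 m

H ≈ 62.6 m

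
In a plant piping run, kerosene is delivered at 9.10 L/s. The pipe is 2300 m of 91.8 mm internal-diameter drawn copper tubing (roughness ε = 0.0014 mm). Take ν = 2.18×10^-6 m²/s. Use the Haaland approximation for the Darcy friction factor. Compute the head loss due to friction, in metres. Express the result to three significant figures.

h_f ≈ 48.5 m

V = 4Q/(πD²) = 4·0.00910/(π·0.0918²) = 1.375 m/s
Re = VD/ν = 1.375·0.0918/2.18×10^-6 = 5.79×10^4 → turbulent
ε/D = 0.0014/91.8 = 1.53×10^-5
Haaland: f = 0.02009
h_f = f(L/D)V²/(2g) = 0.02009·(2300/0.0918)·1.375²/(2·9.81) = 48.48 m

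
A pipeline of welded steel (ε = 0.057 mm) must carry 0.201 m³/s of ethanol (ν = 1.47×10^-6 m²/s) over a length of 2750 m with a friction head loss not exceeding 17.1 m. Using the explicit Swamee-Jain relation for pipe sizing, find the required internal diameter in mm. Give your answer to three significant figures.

Swamee-Jain (Type III): D = 0.66·[ε^1.25·(LQ²/(gh_f))^4.75 + ν·Q^9.4·(L/(gh_f))^5.2]^0.04
LQ²/(gh_f) = 0.6623; L/(gh_f) = 16.39
Term 1 = ε^1.25·(…)^4.75 = 7.00×10^-7; Term 2 = ν·Q^9.4·(…)^5.2 = 8.58×10^-7
D = 0.66·(7.00×10^-7 + 8.58×10^-7)^0.04 = 0.3866 m = 387 mm
Check: V = 1.71 m/s, Re = 4.50×10^5, f = 0.01515, h_f = 16.1 m ≈ 17.1 m ✓

D ≈ 387 mm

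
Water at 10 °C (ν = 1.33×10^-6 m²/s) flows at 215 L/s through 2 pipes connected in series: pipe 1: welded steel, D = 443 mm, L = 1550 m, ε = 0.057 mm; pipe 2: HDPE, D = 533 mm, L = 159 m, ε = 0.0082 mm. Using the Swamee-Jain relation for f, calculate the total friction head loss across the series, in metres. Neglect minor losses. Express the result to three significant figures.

H ≈ 5.37 m

Pipe 1: V = 1.395 m/s, Re = 4.65×10^5, ε/D = 1.29×10^-4, f = 0.01491, h_1 = f(L/D)V²/2g = 5.173 m
Pipe 2: V = 0.9636 m/s, Re = 3.86×10^5, ε/D = 1.54×10^-5, f = 0.01393, h_2 = f(L/D)V²/2g = 0.1966 m
Series → Q common, losses add: H = Σh = 5.369 m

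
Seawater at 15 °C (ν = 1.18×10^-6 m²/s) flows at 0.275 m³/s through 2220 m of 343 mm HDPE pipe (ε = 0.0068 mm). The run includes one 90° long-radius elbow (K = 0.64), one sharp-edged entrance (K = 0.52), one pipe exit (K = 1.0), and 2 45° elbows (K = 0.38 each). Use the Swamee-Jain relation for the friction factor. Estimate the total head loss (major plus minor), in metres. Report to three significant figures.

V = 4Q/(πD²) = 2.976 m/s; V²/2g = 0.4515 m
Re = 8.65×10^5, ε/D = 1.98×10^-5 → f = 0.01233 (Swamee-Jain)
Major: h_f = f(L/D)·V²/2g = 0.01233·6472·0.4515 = 36.02 m
Minor: ΣK = 2.92; h_m = ΣK·V²/2g = 1.318 m
Total H_L = 36.02 + 1.318 = 37.34 m

H_L ≈ 37.3 m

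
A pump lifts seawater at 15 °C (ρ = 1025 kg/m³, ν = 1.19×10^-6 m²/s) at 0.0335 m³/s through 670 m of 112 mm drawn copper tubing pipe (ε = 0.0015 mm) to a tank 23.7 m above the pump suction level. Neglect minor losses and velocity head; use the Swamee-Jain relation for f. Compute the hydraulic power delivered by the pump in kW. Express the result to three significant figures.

P_hyd ≈ 25.0 kW

V = 4Q/(πD²) = 3.400 m/s; Re = 3.20×10^5; ε/D = 1.34×10^-5; f = 0.01436
h_f = f(L/D)V²/2g = 50.64 m
Total head H = z + h_f = 23.7 + 50.64 = 74.34 m
P_hyd = ρgQH = 1025·9.81·0.0335·74.34 = 25.04 kW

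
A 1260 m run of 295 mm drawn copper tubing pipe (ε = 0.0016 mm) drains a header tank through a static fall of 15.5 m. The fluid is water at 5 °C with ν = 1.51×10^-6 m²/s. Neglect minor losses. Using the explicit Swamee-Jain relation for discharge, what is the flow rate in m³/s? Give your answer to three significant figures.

Swamee-Jain (Type II): Q = -0.965·√(gD⁵h_f/L)·ln[ε/(3.7D) + √(3.17ν²L/(gD³h_f))]
√(gD⁵h_f/L) = √(9.81·0.295⁵·15.5/1260) = 0.01642
ε/(3.7D) = 1.47×10^-6; √(3.17ν²L/(gD³h_f)) = 4.83×10^-5
Q = -0.965·0.01642·ln(4.977×10^-5) = 0.1570 m³/s
Check: V = 2.30 m/s, Re = 4.49×10^5, f = 0.01343, h_f = 15.4 m ≈ 15.5 m ✓

Q ≈ 0.157 m³/s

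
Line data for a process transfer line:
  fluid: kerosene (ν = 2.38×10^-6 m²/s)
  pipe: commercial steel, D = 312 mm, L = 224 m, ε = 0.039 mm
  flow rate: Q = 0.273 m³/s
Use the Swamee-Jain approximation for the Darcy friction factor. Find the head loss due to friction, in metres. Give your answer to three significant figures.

h_f ≈ 6.93 m

V = 4Q/(πD²) = 4·0.273/(π·0.312²) = 3.571 m/s
Re = VD/ν = 3.571·0.312/2.38×10^-6 = 4.68×10^5 → turbulent
ε/D = 0.039/312 = 1.25×10^-4
Swamee-Jain: f = 0.01486
h_f = f(L/D)V²/(2g) = 0.01486·(224/0.312)·3.571²/(2·9.81) = 6.932 m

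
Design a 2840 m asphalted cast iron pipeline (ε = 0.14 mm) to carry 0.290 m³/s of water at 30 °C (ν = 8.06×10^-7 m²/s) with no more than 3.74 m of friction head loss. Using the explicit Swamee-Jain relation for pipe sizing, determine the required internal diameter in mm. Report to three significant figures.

Swamee-Jain (Type III): D = 0.66·[ε^1.25·(LQ²/(gh_f))^4.75 + ν·Q^9.4·(L/(gh_f))^5.2]^0.04
LQ²/(gh_f) = 6.510; L/(gh_f) = 77.41
Term 1 = ε^1.25·(…)^4.75 = 0.111; Term 2 = ν·Q^9.4·(…)^5.2 = 0.0473
D = 0.66·(0.111 + 0.0473)^0.04 = 0.6132 m = 613 mm
Check: V = 0.982 m/s, Re = 7.47×10^5, f = 0.01532, h_f = 3.49 m ≈ 3.74 m ✓

D ≈ 613 mm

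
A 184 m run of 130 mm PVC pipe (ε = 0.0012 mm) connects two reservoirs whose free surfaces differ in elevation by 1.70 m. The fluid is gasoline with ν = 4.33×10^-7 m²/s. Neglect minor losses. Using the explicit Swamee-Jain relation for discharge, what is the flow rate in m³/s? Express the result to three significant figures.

Q ≈ 0.0173 m³/s

Swamee-Jain (Type II): Q = -0.965·√(gD⁵h_f/L)·ln[ε/(3.7D) + √(3.17ν²L/(gD³h_f))]
√(gD⁵h_f/L) = √(9.81·0.130⁵·1.70/184) = 0.001834
ε/(3.7D) = 2.49×10^-6; √(3.17ν²L/(gD³h_f)) = 5.46×10^-5
Q = -0.965·0.001834·ln(5.713×10^-5) = 0.01730 m³/s
Check: V = 1.30 m/s, Re = 3.91×10^5, f = 0.01381, h_f = 1.69 m ≈ 1.70 m ✓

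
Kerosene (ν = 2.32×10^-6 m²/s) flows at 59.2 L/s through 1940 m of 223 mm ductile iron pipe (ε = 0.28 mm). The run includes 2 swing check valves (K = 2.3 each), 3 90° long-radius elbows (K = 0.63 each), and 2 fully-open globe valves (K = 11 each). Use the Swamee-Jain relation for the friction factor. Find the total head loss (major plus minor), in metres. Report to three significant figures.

V = 4Q/(πD²) = 1.516 m/s; V²/2g = 0.1171 m
Re = 1.46×10^5, ε/D = 0.00126 → f = 0.02256 (Swamee-Jain)
Major: h_f = f(L/D)·V²/2g = 0.02256·8700·0.1171 = 22.98 m
Minor: ΣK = 28.5; h_m = ΣK·V²/2g = 3.336 m
Total H_L = 22.98 + 3.336 = 26.32 m

H_L ≈ 26.3 m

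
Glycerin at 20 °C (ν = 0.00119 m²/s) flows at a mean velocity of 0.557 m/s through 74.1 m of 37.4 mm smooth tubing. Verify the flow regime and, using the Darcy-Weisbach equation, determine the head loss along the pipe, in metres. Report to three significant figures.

h_f ≈ 115 m

Re = VD/ν = 0.557·0.03740/0.00119 = 17.5 → laminar (Re < 2300)
f = 64/Re = 3.656
h_f = f(L/D)V²/(2g) = 3.656·(74.1/0.03740)·0.557²/(2·9.81) = 114.5 m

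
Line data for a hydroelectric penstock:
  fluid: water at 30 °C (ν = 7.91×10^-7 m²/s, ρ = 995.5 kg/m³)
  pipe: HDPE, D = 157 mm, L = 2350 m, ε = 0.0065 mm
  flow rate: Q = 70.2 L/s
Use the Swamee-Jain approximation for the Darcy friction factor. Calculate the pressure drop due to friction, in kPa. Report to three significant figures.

Δp ≈ 1280 kPa

V = 4Q/(πD²) = 4·0.0702/(π·0.157²) = 3.626 m/s
Re = VD/ν = 3.626·0.157/7.91×10^-7 = 7.20×10^5 → turbulent
ε/D = 0.0065/157 = 4.14×10^-5
Swamee-Jain: f = 0.01305
h_f = f(L/D)V²/(2g) = 0.01305·(2350/0.157)·3.626²/(2·9.81) = 130.9 m
Δp = ρg·h_f = 995.5·9.81·130.9 = 1278 kPa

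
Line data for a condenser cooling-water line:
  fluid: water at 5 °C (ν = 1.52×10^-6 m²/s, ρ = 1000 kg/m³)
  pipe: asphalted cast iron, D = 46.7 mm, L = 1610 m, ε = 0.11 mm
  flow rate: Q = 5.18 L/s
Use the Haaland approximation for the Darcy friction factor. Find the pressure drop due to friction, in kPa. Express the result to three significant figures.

Δp ≈ 4100 kPa

V = 4Q/(πD²) = 4·0.00518/(π·0.0467²) = 3.024 m/s
Re = VD/ν = 3.024·0.0467/1.52×10^-6 = 9.29×10^4 → turbulent
ε/D = 0.11/46.7 = 0.00236
Haaland: f = 0.02598
h_f = f(L/D)V²/(2g) = 0.02598·(1610/0.0467)·3.024²/(2·9.81) = 417.5 m
Δp = ρg·h_f = 1000·9.81·417.5 = 4096 kPa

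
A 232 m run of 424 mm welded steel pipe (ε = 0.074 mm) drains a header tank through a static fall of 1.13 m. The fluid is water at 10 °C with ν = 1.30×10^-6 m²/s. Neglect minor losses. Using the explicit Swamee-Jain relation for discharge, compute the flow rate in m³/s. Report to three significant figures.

Q ≈ 0.231 m³/s

Swamee-Jain (Type II): Q = -0.965·√(gD⁵h_f/L)·ln[ε/(3.7D) + √(3.17ν²L/(gD³h_f))]
√(gD⁵h_f/L) = √(9.81·0.424⁵·1.13/232) = 0.02559
ε/(3.7D) = 4.72×10^-5; √(3.17ν²L/(gD³h_f)) = 3.84×10^-5
Q = -0.965·0.02559·ln(8.552×10^-5) = 0.2313 m³/s
Check: V = 1.64 m/s, Re = 5.34×10^5, f = 0.01518, h_f = 1.14 m ≈ 1.13 m ✓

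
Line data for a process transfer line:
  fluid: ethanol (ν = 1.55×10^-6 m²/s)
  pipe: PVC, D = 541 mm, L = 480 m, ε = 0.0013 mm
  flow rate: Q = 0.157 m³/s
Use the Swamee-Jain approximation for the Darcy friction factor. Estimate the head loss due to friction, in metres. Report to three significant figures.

V = 4Q/(πD²) = 4·0.157/(π·0.541²) = 0.6830 m/s
Re = VD/ν = 0.6830·0.541/1.55×10^-6 = 2.38×10^5 → turbulent
ε/D = 0.0013/541 = 2.40×10^-6
Swamee-Jain: f = 0.01504
h_f = f(L/D)V²/(2g) = 0.01504·(480/0.541)·0.6830²/(2·9.81) = 0.3172 m

h_f ≈ 0.317 m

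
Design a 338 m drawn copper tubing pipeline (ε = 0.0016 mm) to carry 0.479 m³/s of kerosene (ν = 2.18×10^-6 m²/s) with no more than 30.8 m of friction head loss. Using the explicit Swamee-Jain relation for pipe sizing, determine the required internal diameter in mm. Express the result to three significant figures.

D ≈ 304 mm

Swamee-Jain (Type III): D = 0.66·[ε^1.25·(LQ²/(gh_f))^4.75 + ν·Q^9.4·(L/(gh_f))^5.2]^0.04
LQ²/(gh_f) = 0.2567; L/(gh_f) = 1.119
Term 1 = ε^1.25·(…)^4.75 = 8.91×10^-11; Term 2 = ν·Q^9.4·(…)^5.2 = 3.86×10^-9
D = 0.66·(8.91×10^-11 + 3.86×10^-9)^0.04 = 0.3044 m = 304 mm
Check: V = 6.58 m/s, Re = 9.19×10^5, f = 0.01190, h_f = 29.2 m ≈ 30.8 m ✓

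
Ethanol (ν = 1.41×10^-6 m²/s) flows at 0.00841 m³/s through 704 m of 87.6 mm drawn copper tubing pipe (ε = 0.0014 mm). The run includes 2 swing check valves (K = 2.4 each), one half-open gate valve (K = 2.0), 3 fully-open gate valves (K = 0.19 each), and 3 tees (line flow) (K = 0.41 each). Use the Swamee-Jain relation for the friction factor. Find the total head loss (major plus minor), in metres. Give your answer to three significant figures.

V = 4Q/(πD²) = 1.395 m/s; V²/2g = 0.09924 m
Re = 8.67×10^4, ε/D = 1.60×10^-5 → f = 0.01850 (Swamee-Jain)
Major: h_f = f(L/D)·V²/2g = 0.01850·8037·0.09924 = 14.75 m
Minor: ΣK = 8.60; h_m = ΣK·V²/2g = 0.8535 m
Total H_L = 14.75 + 0.8535 = 15.61 m

H_L ≈ 15.6 m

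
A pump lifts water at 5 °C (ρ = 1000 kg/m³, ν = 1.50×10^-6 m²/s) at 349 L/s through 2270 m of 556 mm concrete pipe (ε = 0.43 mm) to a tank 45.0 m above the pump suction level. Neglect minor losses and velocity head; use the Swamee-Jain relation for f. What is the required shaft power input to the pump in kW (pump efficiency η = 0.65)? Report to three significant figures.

P_shaft ≈ 281 kW

V = 4Q/(πD²) = 1.437 m/s; Re = 5.33×10^5; ε/D = 7.73×10^-4; f = 0.01925
h_f = f(L/D)V²/2g = 8.279 m
Total head H = z + h_f = 45.0 + 8.279 = 53.28 m
P_hyd = ρgQH = 1000·9.81·0.349·53.28 = 182.4 kW
P_shaft = P_hyd/η = 182.4/0.65 = 280.6 kW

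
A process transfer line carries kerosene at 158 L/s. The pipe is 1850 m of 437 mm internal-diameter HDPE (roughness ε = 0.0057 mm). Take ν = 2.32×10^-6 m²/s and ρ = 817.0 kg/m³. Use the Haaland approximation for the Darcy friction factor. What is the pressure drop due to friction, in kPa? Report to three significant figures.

V = 4Q/(πD²) = 4·0.158/(π·0.437²) = 1.053 m/s
Re = VD/ν = 1.053·0.437/2.32×10^-6 = 1.98×10^5 → turbulent
ε/D = 0.0057/437 = 1.30×10^-5
Haaland: f = 0.01560
h_f = f(L/D)V²/(2g) = 0.01560·(1850/0.437)·1.053²/(2·9.81) = 3.736 m
Δp = ρg·h_f = 817.0·9.81·3.736 = 29.94 kPa

Δp ≈ 29.9 kPa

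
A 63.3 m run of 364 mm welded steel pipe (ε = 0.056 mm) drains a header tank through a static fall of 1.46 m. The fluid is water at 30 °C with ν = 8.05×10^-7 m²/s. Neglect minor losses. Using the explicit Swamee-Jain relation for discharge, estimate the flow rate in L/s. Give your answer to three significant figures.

Swamee-Jain (Type II): Q = -0.965·√(gD⁵h_f/L)·ln[ε/(3.7D) + √(3.17ν²L/(gD³h_f))]
√(gD⁵h_f/L) = √(9.81·0.364⁵·1.46/63.3) = 0.03802
ε/(3.7D) = 4.16×10^-5; √(3.17ν²L/(gD³h_f)) = 1.37×10^-5
Q = -0.965·0.03802·ln(5.530×10^-5) = 0.3597 m³/s
Check: V = 3.46 m/s, Re = 1.56×10^6, f = 0.01387, h_f = 1.47 m ≈ 1.46 m ✓

Q ≈ 360 L/s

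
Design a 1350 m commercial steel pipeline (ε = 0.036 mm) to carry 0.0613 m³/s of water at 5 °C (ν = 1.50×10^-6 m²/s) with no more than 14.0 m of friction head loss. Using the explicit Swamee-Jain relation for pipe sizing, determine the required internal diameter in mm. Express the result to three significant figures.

D ≈ 221 mm

Swamee-Jain (Type III): D = 0.66·[ε^1.25·(LQ²/(gh_f))^4.75 + ν·Q^9.4·(L/(gh_f))^5.2]^0.04
LQ²/(gh_f) = 0.03694; L/(gh_f) = 9.830
Term 1 = ε^1.25·(…)^4.75 = 4.37×10^-13; Term 2 = ν·Q^9.4·(…)^5.2 = 8.70×10^-13
D = 0.66·(4.37×10^-13 + 8.70×10^-13)^0.04 = 0.2209 m = 221 mm
Check: V = 1.60 m/s, Re = 2.36×10^5, f = 0.01650, h_f = 13.1 m ≈ 14.0 m ✓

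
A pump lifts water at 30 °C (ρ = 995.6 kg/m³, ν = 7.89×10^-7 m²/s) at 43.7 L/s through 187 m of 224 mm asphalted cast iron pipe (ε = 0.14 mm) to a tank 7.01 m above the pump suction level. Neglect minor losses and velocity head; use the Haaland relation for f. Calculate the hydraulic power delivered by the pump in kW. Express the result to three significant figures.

V = 4Q/(πD²) = 1.109 m/s; Re = 3.15×10^5; ε/D = 6.25×10^-4; f = 0.01871
h_f = f(L/D)V²/2g = 0.9792 m
Total head H = z + h_f = 7.01 + 0.9792 = 7.989 m
P_hyd = ρgQH = 995.6·9.81·0.0437·7.989 = 3.410 kW

P_hyd ≈ 3.41 kW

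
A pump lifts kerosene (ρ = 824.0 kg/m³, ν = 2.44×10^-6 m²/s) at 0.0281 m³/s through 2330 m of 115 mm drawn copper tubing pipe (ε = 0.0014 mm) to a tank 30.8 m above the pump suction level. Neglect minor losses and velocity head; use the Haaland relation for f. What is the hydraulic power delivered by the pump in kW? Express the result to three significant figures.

V = 4Q/(πD²) = 2.705 m/s; Re = 1.28×10^5; ε/D = 1.22×10^-5; f = 0.01701
h_f = f(L/D)V²/2g = 128.5 m
Total head H = z + h_f = 30.8 + 128.5 = 159.3 m
P_hyd = ρgQH = 824.0·9.81·0.0281·159.3 = 36.19 kW

P_hyd ≈ 36.2 kW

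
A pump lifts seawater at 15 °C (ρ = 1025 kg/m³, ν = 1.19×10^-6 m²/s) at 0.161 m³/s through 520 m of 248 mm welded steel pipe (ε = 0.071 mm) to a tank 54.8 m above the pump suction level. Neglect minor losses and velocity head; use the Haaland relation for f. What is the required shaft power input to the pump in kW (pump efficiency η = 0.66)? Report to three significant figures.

P_shaft ≈ 180 kW

V = 4Q/(πD²) = 3.333 m/s; Re = 6.95×10^5; ε/D = 2.86×10^-4; f = 0.01573
h_f = f(L/D)V²/2g = 18.68 m
Total head H = z + h_f = 54.8 + 18.68 = 73.48 m
P_hyd = ρgQH = 1025·9.81·0.161·73.48 = 119.0 kW
P_shaft = P_hyd/η = 119.0/0.66 = 180.2 kW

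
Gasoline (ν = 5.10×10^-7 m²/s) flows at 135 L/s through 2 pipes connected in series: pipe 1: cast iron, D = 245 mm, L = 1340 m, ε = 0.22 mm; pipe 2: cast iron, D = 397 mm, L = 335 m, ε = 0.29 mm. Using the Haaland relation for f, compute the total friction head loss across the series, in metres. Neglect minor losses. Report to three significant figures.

Pipe 1: V = 2.864 m/s, Re = 1.38×10^6, ε/D = 8.98×10^-4, f = 0.01938, h_1 = f(L/D)V²/2g = 44.30 m
Pipe 2: V = 1.091 m/s, Re = 8.49×10^5, ε/D = 7.30×10^-4, f = 0.01864, h_2 = f(L/D)V²/2g = 0.9537 m
Series → Q common, losses add: H = Σh = 45.25 m

H ≈ 45.3 m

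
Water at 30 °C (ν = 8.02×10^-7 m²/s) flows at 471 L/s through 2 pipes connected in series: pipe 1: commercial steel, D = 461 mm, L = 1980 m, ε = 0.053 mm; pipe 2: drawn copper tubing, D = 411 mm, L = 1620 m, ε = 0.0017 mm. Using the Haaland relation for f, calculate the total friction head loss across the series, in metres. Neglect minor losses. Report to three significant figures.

Pipe 1: V = 2.822 m/s, Re = 1.62×10^6, ε/D = 1.15×10^-4, f = 0.01313, h_1 = f(L/D)V²/2g = 22.89 m
Pipe 2: V = 3.550 m/s, Re = 1.82×10^6, ε/D = 4.14×10^-6, f = 0.01061, h_2 = f(L/D)V²/2g = 26.86 m
Series → Q common, losses add: H = Σh = 49.75 m

H ≈ 49.7 m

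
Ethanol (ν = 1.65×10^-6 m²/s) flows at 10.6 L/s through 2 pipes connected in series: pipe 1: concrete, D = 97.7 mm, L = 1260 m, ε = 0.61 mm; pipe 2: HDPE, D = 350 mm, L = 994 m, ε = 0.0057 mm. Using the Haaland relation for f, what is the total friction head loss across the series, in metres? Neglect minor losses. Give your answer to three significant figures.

Pipe 1: V = 1.414 m/s, Re = 8.37×10^4, ε/D = 0.00624, f = 0.03346, h_1 = f(L/D)V²/2g = 43.98 m
Pipe 2: V = 0.1102 m/s, Re = 2.34×10^4, ε/D = 1.63×10^-5, f = 0.02479, h_2 = f(L/D)V²/2g = 0.04357 m
Series → Q common, losses add: H = Σh = 44.02 m

H ≈ 44.0 m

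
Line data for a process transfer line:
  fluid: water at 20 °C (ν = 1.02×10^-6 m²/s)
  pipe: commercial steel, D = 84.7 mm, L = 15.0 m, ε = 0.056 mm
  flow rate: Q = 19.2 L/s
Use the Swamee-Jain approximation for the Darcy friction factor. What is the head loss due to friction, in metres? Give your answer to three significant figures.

V = 4Q/(πD²) = 4·0.0192/(π·0.0847²) = 3.408 m/s
Re = VD/ν = 3.408·0.0847/1.02×10^-6 = 2.83×10^5 → turbulent
ε/D = 0.056/84.7 = 6.61×10^-4
Swamee-Jain: f = 0.01927
h_f = f(L/D)V²/(2g) = 0.01927·(15.0/0.0847)·3.408²/(2·9.81) = 2.019 m

h_f ≈ 2.02 m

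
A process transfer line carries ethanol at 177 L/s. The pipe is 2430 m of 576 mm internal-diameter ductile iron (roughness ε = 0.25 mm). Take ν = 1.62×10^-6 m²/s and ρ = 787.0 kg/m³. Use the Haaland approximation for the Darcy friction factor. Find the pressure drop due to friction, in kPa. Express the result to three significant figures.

V = 4Q/(πD²) = 4·0.177/(π·0.576²) = 0.6793 m/s
Re = VD/ν = 0.6793·0.576/1.62×10^-6 = 2.42×10^5 → turbulent
ε/D = 0.25/576 = 4.34×10^-4
Haaland: f = 0.01798
h_f = f(L/D)V²/(2g) = 0.01798·(2430/0.576)·0.6793²/(2·9.81) = 1.784 m
Δp = ρg·h_f = 787.0·9.81·1.784 = 13.77 kPa

Δp ≈ 13.8 kPa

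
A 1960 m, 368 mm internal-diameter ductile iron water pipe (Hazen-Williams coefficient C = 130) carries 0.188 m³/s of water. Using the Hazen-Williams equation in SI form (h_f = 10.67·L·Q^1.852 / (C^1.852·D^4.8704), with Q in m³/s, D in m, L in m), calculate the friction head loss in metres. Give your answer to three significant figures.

h_f ≈ 15.0 m

h_f = 10.67·1960·0.188^1.852 / (130^1.852·0.368^4.8704) = 14.98 m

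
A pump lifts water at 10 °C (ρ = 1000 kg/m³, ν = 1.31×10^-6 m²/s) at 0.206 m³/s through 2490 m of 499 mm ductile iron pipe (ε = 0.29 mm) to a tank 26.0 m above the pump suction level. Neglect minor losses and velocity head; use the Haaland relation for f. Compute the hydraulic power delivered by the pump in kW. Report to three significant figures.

V = 4Q/(πD²) = 1.053 m/s; Re = 4.01×10^5; ε/D = 5.81×10^-4; f = 0.01825
h_f = f(L/D)V²/2g = 5.149 m
Total head H = z + h_f = 26.0 + 5.149 = 31.15 m
P_hyd = ρgQH = 1000·9.81·0.206·31.15 = 62.95 kW

P_hyd ≈ 62.9 kW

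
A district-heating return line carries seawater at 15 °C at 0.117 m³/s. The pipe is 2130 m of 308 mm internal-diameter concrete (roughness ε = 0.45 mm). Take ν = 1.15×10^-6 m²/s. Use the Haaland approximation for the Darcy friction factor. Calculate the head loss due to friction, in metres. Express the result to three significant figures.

h_f ≈ 19.2 m

V = 4Q/(πD²) = 4·0.117/(π·0.308²) = 1.570 m/s
Re = VD/ν = 1.570·0.308/1.15×10^-6 = 4.21×10^5 → turbulent
ε/D = 0.45/308 = 0.00146
Haaland: f = 0.02210
h_f = f(L/D)V²/(2g) = 0.02210·(2130/0.308)·1.570²/(2·9.81) = 19.21 m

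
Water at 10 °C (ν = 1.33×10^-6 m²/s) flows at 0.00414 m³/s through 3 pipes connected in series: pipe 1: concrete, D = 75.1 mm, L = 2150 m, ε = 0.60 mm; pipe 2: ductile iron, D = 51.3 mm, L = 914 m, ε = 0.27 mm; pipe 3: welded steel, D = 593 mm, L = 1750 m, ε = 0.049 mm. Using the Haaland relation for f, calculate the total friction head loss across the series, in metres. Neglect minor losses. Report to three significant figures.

H ≈ 163 m

Pipe 1: V = 0.9346 m/s, Re = 5.28×10^4, ε/D = 0.00799, f = 0.03644, h_1 = f(L/D)V²/2g = 46.45 m
Pipe 2: V = 2.003 m/s, Re = 7.73×10^4, ε/D = 0.00526, f = 0.03196, h_2 = f(L/D)V²/2g = 116.5 m
Pipe 3: V = 0.01499 m/s, Re = 6680, ε/D = 8.26×10^-5, f = 0.03468, h_3 = f(L/D)V²/2g = 0.001172 m
Series → Q common, losses add: H = Σh = 162.9 m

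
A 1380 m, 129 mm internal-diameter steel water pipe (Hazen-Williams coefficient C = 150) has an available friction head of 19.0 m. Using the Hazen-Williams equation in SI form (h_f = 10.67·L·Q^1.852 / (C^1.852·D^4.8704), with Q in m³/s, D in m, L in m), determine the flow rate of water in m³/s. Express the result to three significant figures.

Q ≈ 0.0189 m³/s

Rearranging: Q = [h_f·C^1.852·D^4.8704 / (10.67·L)]^(1/1.852)
Q = [19.0·150^1.852·0.129^4.8704 / (10.67·1380)]^0.540 = 0.01892 m³/s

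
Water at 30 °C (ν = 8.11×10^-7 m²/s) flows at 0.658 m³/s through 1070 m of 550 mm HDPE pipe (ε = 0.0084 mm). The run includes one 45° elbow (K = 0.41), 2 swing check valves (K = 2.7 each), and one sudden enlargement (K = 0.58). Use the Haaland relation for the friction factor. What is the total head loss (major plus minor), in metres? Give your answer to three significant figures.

H_L ≈ 10.8 m

V = 4Q/(πD²) = 2.770 m/s; V²/2g = 0.3910 m
Re = 1.88×10^6, ε/D = 1.53×10^-5 → f = 0.01088 (Haaland)
Major: h_f = f(L/D)·V²/2g = 0.01088·1945·0.3910 = 8.278 m
Minor: ΣK = 6.39; h_m = ΣK·V²/2g = 2.498 m
Total H_L = 8.278 + 2.498 = 10.78 m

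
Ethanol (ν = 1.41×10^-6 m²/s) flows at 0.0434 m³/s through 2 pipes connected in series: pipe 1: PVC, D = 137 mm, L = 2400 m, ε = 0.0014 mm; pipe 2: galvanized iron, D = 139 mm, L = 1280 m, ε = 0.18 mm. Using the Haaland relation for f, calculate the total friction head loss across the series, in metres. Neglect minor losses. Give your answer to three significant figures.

H ≈ 196 m

Pipe 1: V = 2.944 m/s, Re = 2.86×10^5, ε/D = 1.02×10^-5, f = 0.01455, h_1 = f(L/D)V²/2g = 112.6 m
Pipe 2: V = 2.860 m/s, Re = 2.82×10^5, ε/D = 0.00129, f = 0.02173, h_2 = f(L/D)V²/2g = 83.43 m
Series → Q common, losses add: H = Σh = 196.0 m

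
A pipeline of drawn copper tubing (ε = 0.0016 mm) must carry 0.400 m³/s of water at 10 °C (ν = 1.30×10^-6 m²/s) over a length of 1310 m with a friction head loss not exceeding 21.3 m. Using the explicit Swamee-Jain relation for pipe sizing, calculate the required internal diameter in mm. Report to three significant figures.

D ≈ 399 mm

Swamee-Jain (Type III): D = 0.66·[ε^1.25·(LQ²/(gh_f))^4.75 + ν·Q^9.4·(L/(gh_f))^5.2]^0.04
LQ²/(gh_f) = 1.003; L/(gh_f) = 6.269
Term 1 = ε^1.25·(…)^4.75 = 5.77×10^-8; Term 2 = ν·Q^9.4·(…)^5.2 = 3.30×10^-6
D = 0.66·(5.77×10^-8 + 3.30×10^-6)^0.04 = 0.3987 m = 399 mm
Check: V = 3.20 m/s, Re = 9.83×10^5, f = 0.01174, h_f = 20.2 m ≈ 21.3 m ✓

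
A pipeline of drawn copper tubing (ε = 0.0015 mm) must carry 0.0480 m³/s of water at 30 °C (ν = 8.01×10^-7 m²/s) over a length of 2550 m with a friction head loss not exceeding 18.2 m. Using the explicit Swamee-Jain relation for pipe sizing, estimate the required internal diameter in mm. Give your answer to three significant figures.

D ≈ 209 mm

Swamee-Jain (Type III): D = 0.66·[ε^1.25·(LQ²/(gh_f))^4.75 + ν·Q^9.4·(L/(gh_f))^5.2]^0.04
LQ²/(gh_f) = 0.03291; L/(gh_f) = 14.28
Term 1 = ε^1.25·(…)^4.75 = 4.76×10^-15; Term 2 = ν·Q^9.4·(…)^5.2 = 3.25×10^-13
D = 0.66·(4.76×10^-15 + 3.25×10^-13)^0.04 = 0.2091 m = 209 mm
Check: V = 1.40 m/s, Re = 3.65×10^5, f = 0.01396, h_f = 17.0 m ≈ 18.2 m ✓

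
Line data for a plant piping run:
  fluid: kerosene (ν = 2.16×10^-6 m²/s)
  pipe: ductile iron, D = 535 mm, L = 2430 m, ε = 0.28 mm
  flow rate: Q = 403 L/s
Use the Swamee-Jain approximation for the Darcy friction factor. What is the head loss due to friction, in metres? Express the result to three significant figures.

h_f ≈ 13.4 m

V = 4Q/(πD²) = 4·0.403/(π·0.535²) = 1.793 m/s
Re = VD/ν = 1.793·0.535/2.16×10^-6 = 4.44×10^5 → turbulent
ε/D = 0.28/535 = 5.23×10^-4
Swamee-Jain: f = 0.01803
h_f = f(L/D)V²/(2g) = 0.01803·(2430/0.535)·1.793²/(2·9.81) = 13.41 m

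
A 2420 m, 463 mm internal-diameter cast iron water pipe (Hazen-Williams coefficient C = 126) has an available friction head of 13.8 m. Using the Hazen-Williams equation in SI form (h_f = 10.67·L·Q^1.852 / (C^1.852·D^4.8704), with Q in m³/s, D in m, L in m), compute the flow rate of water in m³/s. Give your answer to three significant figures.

Rearranging: Q = [h_f·C^1.852·D^4.8704 / (10.67·L)]^(1/1.852)
Q = [13.8·126^1.852·0.463^4.8704 / (10.67·2420)]^0.540 = 0.2845 m³/s

Q ≈ 0.285 m³/s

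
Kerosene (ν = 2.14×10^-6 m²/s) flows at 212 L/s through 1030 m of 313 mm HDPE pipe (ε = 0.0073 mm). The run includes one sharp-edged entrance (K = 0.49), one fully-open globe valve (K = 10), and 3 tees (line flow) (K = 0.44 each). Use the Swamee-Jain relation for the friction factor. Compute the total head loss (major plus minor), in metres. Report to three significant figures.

V = 4Q/(πD²) = 2.755 m/s; V²/2g = 0.3869 m
Re = 4.03×10^5, ε/D = 2.33×10^-5 → f = 0.01393 (Swamee-Jain)
Major: h_f = f(L/D)·V²/2g = 0.01393·3291·0.3869 = 17.74 m
Minor: ΣK = 11.8; h_m = ΣK·V²/2g = 4.569 m
Total H_L = 17.74 + 4.569 = 22.31 m

H_L ≈ 22.3 m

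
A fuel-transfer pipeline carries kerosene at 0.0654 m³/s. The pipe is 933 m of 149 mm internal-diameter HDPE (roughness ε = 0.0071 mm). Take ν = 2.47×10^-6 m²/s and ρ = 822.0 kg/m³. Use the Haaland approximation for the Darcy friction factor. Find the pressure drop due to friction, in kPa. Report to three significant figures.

Δp ≈ 560 kPa

V = 4Q/(πD²) = 4·0.0654/(π·0.149²) = 3.751 m/s
Re = VD/ν = 3.751·0.149/2.47×10^-6 = 2.26×10^5 → turbulent
ε/D = 0.0071/149 = 4.77×10^-5
Haaland: f = 0.01548
h_f = f(L/D)V²/(2g) = 0.01548·(933/0.149)·3.751²/(2·9.81) = 69.49 m
Δp = ρg·h_f = 822.0·9.81·69.49 = 560.4 kPa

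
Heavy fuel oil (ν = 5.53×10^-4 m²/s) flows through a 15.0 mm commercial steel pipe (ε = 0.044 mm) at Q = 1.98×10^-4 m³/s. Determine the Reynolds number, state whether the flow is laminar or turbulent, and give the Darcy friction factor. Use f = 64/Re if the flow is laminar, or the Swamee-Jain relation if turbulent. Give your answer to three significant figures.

Re ≈ 30.4; laminar; f = 64/Re ≈ 2.11

V = 4Q/(πD²) = 1.120 m/s
Re = VD/ν = 1.120·0.0150/5.53×10^-4 = 30.4
Re < 2300 → laminar → f = 64/Re = 2.106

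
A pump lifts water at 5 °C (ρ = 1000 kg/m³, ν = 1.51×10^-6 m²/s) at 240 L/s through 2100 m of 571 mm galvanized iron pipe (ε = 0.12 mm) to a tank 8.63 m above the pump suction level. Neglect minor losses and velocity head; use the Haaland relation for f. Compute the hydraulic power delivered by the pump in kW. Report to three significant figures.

V = 4Q/(πD²) = 0.9372 m/s; Re = 3.54×10^5; ε/D = 2.10×10^-4; f = 0.01587
h_f = f(L/D)V²/2g = 2.612 m
Total head H = z + h_f = 8.63 + 2.612 = 11.24 m
P_hyd = ρgQH = 1000·9.81·0.240·11.24 = 26.47 kW

P_hyd ≈ 26.5 kW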